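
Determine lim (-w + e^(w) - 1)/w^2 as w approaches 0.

1/2

Direct substitution gives 0/0.
Apply L'Hôpital: lim (e^(w) - 1)/(2*w), still 0/0.
After 2 applications of L'Hôpital's rule the quotient is (e^(w))/(2); substituting w = 0 gives 1/2.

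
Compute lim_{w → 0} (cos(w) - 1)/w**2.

-1/2

Direct substitution gives 0/0.
Apply L'Hôpital: lim (-sin(w))/(2*w), still 0/0.
After 2 applications of L'Hôpital's rule the quotient is (-cos(w))/(2); substituting w = 0 gives -1/2.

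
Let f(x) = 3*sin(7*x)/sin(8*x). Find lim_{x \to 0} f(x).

21/8

Substitution gives 0/0.
Divide numerator and denominator by x: sin(7x)/x → 7 and sin(8x)/x → 8, so the limit is 3·7/8 = 21/8.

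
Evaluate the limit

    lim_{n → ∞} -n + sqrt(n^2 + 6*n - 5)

3

This has the form ∞ − ∞. Multiply and divide by the conjugate √(n^2 + 6*n - 5) + n.
That gives (6n - 5) / (√(n^2 + 6*n - 5) + n).
Divide numerator and denominator by n: the limit is 6/(2·1) = 3.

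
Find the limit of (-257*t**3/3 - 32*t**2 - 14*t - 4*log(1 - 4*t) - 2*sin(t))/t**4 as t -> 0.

256

Substitution gives 0/0; apply L'Hôpital's rule 4 times.
After differentiating numerator and denominator 4 times the quotient is (-2*sin(t) + 6144/(4*t - 1)^4)/(24); at t = 0 this is 256.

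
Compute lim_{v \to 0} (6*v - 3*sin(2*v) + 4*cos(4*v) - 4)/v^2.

-32

Substitution gives 0/0; apply L'Hôpital's rule 2 times.
After differentiating numerator and denominator 2 times the quotient is (12*sin(2*v) - 64*cos(4*v))/(2); at v = 0 this is -32.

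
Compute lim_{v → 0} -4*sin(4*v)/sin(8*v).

-2

Substitution gives 0/0.
Divide numerator and denominator by v: sin(4v)/v → 4 and sin(8v)/v → 8, so the limit is -4·4/8 = -2.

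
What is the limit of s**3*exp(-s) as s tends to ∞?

Write as s^3/e^{1s}, an ∞/∞ form.
Exponential growth dominates any polynomial, so repeated L'Hôpital (or the standard result) gives 0.

0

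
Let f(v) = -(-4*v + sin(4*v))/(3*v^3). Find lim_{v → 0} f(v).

Direct substitution gives 0/0.
Apply L'Hôpital: lim (4*cos(4*v) - 4)/(-9*v^2), still 0/0.
Apply L'Hôpital: lim (-16*sin(4*v))/(-18*v), still 0/0.
After 3 applications of L'Hôpital's rule the quotient is (-64*cos(4*v))/(-18); substituting v = 0 gives 32/9.

32/9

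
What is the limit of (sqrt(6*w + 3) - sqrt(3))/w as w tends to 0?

A 0/0 form; rationalise with √(3 + 6w) + √3. This collapses the numerator to 6w, leaving 6/(√(3 + 6w) + √3) → 6/(2√3) = √(3).

√(3)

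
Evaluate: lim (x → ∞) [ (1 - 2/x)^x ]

The base → 1 and the exponent → ∞: a 1^∞ form.
Take logarithms: (x)·ln(1 - 2/x). Since ln(1+u) ~ u for small u, this behaves like (x)·(-2/x) → -2.
So the limit is e^(-2).

e^(-2)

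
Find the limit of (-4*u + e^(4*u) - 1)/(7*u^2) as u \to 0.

8/7

Direct substitution gives 0/0.
Apply L'Hôpital: lim (4*e^(4*u) - 4)/(14*u), still 0/0.
After 2 applications of L'Hôpital's rule the quotient is (16*e^(4*u))/(14); substituting u = 0 gives 8/7.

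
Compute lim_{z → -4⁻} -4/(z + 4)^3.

∞

As z → -4⁻, (z + 4) → 0⁻, so (z + 4)^3 → 0⁻ and -4/(z + 4)^3 → ∞.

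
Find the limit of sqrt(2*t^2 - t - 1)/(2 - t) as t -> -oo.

√(2)

For large |t|, √(2*t^2 - t - 1) ≈ √2·|t| and the denominator ≈ -t.
Since t → −∞, |t| = −t, giving −√2/(-1) = √(2).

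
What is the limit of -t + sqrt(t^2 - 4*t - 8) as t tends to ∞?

An ∞ − ∞ form. Rationalising with the conjugate, the difference becomes (-4t - 8) / (√(t^2 - 4*t - 8) + t).
For large t the denominator behaves like 2·t, so the quotient tends to -4/2 = -2.

-2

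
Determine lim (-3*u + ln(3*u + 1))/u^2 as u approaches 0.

-9/2

Direct substitution gives 0/0.
Apply L'Hôpital: lim (-3 + 3/(3*u + 1))/(2*u), still 0/0.
After 2 applications of L'Hôpital's rule the quotient is (-9/(3*u + 1)^2)/(2); substituting u = 0 gives -9/2.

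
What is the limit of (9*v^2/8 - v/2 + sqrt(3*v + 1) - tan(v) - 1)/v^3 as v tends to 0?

Substitution gives 0/0; apply L'Hôpital's rule 3 times.
After differentiating numerator and denominator 3 times the quotient is (4/cos(v)^2 - 6/cos(v)^4 + 81/(8*(3*v + 1)^(5/2)))/(6); at v = 0 this is 65/48.

65/48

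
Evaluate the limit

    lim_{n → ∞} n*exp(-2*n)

Write as n^1/e^{2n}, an ∞/∞ form.
Exponential growth dominates any polynomial, so repeated L'Hôpital (or the standard result) gives 0.

0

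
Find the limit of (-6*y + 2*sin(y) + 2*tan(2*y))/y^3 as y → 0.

5

Substitution gives 0/0; apply L'Hôpital's rule 3 times.
After differentiating numerator and denominator 3 times the quotient is (-2*cos(y) + 96*tan(2*y)^4 + 128*tan(2*y)^2 + 32)/(6); at y = 0 this is 5.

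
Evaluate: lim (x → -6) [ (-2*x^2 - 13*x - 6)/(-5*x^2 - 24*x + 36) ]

Since x = -6 makes numerator and denominator zero, (x + 6) divides both.
Cancelling it gives (-2*x - 1)/(6 - 5*x); now plug in x = -6 to get 11/36.

11/36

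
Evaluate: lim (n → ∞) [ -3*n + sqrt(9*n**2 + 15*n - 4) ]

5/2

This has the form ∞ − ∞. Multiply and divide by the conjugate √(9*n^2 + 15*n - 4) + 3n.
That gives (15n - 4) / (√(9*n^2 + 15*n - 4) + 3n).
Divide numerator and denominator by n: the limit is 15/(2·3) = 5/2.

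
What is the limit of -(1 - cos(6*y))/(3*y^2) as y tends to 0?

Substitution gives 0/0.
Use (1 − cos u)/u² → 1/2 with u = 6y: the limit is 6²/(2·(-3)) = -6.

-6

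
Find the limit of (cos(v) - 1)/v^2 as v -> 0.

-1/2

Direct substitution gives 0/0.
Apply L'Hôpital: lim (-sin(v))/(2*v), still 0/0.
After 2 applications of L'Hôpital's rule the quotient is (-cos(v))/(2); substituting v = 0 gives -1/2.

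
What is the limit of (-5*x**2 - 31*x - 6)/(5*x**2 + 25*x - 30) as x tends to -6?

Direct substitution gives 0/0, so factor. Both numerator and denominator have (x + 6) as a factor.
After cancelling, the expression reduces to (-5*x - 1)/(5*x - 5).
Substituting x = -6 gives -29/35.

-29/35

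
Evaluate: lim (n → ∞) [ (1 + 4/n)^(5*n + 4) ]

The base → 1 and the exponent → ∞: a 1^∞ form.
Take logarithms: (5n + 4)·ln(1 + 4/n). Since ln(1+u) ~ u for small u, this behaves like (5n)·(4/n) → 20.
So the limit is e^(20).

e^(20)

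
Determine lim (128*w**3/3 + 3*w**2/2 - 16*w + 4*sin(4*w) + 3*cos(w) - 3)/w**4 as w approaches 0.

Substitution gives 0/0 (the numerator vanishes to order 4).
Expand each term to order w^4: the coefficient of w^4 in 4·sin(4w) is 0 and in 3·cos(w) is 1/8.
Lower-order terms cancel with the polynomial part, so the numerator is (1/8)·w^4 + o(w^4), and the limit is (1/8)/(1) = 1/8.

1/8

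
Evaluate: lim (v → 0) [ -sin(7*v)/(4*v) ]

Substitution gives 0/0.
Write it as (7/(-4))·sin(7v)/(7v); since sin(u)/u → 1, the limit is -7/4.

-7/4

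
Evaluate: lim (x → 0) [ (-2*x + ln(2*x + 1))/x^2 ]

-2

Direct substitution gives 0/0.
Apply L'Hôpital: lim (-2 + 2/(2*x + 1))/(2*x), still 0/0.
After 2 applications of L'Hôpital's rule the quotient is (-4/(2*x + 1)^2)/(2); substituting x = 0 gives -2.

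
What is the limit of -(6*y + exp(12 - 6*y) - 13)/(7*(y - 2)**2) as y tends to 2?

Direct substitution gives 0/0.
Apply L'Hôpital: lim (6 - 6*e^(12 - 6*y))/(28 - 14*y), still 0/0.
After 2 applications of L'Hôpital's rule the quotient is (36*e^(12 - 6*y))/(-14); substituting y = 2 gives -18/7.

-18/7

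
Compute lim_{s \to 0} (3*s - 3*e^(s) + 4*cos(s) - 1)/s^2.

-7/2

Substitution gives 0/0 (the numerator vanishes to order 2).
Expand each term to order s^2: the coefficient of s^2 in -3·e^(s) is -3/2 and in 4·cos(s) is -2.
Lower-order terms cancel with the polynomial part, so the numerator is (-7/2)·s^2 + o(s^2), and the limit is (-7/2)/(1) = -7/2.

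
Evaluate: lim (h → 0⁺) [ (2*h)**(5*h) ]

Base → 0⁺ and exponent → 0⁺: a 0^0 form.
Take logs: 5h·ln(2h). This is 0·(−∞); rewriting as ln(2h)/(1/(5h)) and applying L'Hôpital gives 0.
Hence the limit is e^0 = 1.

1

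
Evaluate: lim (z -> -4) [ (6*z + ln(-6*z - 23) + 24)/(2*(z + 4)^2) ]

-9

Direct substitution gives 0/0.
Apply L'Hôpital: lim (6 - 6/(-6*z - 23))/(4*z + 16), still 0/0.
After 2 applications of L'Hôpital's rule the quotient is (-36/(-6*z - 23)^2)/(4); substituting z = -4 gives -9.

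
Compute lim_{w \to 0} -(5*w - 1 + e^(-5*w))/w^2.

Direct substitution gives 0/0.
Apply L'Hôpital: lim (5 - 5*e^(-5*w))/(-2*w), still 0/0.
After 2 applications of L'Hôpital's rule the quotient is (25*e^(-5*w))/(-2); substituting w = 0 gives -25/2.

-25/2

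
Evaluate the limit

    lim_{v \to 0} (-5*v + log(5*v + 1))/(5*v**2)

Direct substitution gives 0/0.
Apply L'Hôpital: lim (-5 + 5/(5*v + 1))/(10*v), still 0/0.
After 2 applications of L'Hôpital's rule the quotient is (-25/(5*v + 1)^2)/(10); substituting v = 0 gives -5/2.

-5/2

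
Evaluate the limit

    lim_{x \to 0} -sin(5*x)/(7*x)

-5/7

Substitution gives 0/0.
Write it as (5/(-7))·sin(5x)/(5x); since sin(u)/u → 1, the limit is -5/7.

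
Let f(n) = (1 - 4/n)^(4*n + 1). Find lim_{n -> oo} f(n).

Write it as [(1 - 4/n)^n]^(4) · (1 - 4/n)^(1). The bracketed term tends to e^(-4) and the second factor to 1, so the limit is e^(-16).

e^(-16)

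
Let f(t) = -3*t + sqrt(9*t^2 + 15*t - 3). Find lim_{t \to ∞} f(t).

An ∞ − ∞ form. Rationalising with the conjugate, the difference becomes (15t - 3) / (√(9*t^2 + 15*t - 3) + 3t).
For large t the denominator behaves like 2·3t, so the quotient tends to 15/6 = 5/2.

5/2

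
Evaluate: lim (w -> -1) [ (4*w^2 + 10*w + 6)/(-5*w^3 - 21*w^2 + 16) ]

2/27

Since w = -1 makes numerator and denominator zero, (w + 1) divides both.
Cancelling it gives (4*w + 6)/(-5*w^2 - 16*w + 16); now plug in w = -1 to get 2/27.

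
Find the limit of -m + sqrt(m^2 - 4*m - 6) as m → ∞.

An ∞ − ∞ form. Rationalising with the conjugate, the difference becomes (-4m - 6) / (√(m^2 - 4*m - 6) + m).
For large m the denominator behaves like 2·m, so the quotient tends to -4/2 = -2.

-2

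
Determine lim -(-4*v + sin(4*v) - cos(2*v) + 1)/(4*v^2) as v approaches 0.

Substitution gives 0/0; apply L'Hôpital's rule 2 times.
After differentiating numerator and denominator 2 times the quotient is (-16*sin(4*v) + 4*cos(2*v))/(-8); at v = 0 this is -1/2.

-1/2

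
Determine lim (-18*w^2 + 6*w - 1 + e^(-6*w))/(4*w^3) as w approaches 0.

-9

Direct substitution gives 0/0.
Apply L'Hôpital: lim (-36*w + 6 - 6*e^(-6*w))/(12*w^2), still 0/0.
Apply L'Hôpital: lim (-36 + 36*e^(-6*w))/(24*w), still 0/0.
After 3 applications of L'Hôpital's rule the quotient is (-216*e^(-6*w))/(24); substituting w = 0 gives -9.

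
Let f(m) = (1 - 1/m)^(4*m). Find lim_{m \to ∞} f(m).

Let L be the limit and take ln: ln L = lim (4m)·ln(1 - 1/m) = lim (4m)·(-1/m + O(1/m²)) = -4.
Hence L = e^(-4).

e^(-4)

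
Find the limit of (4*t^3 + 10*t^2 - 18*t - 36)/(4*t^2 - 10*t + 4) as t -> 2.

35/3

Direct substitution gives 0/0, so factor. Both numerator and denominator have (t - 2) as a factor.
After cancelling, the expression reduces to (4*t^2 + 18*t + 18)/(4*t - 2).
Substituting t = 2 gives 35/3.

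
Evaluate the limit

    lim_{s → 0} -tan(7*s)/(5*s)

-7/5

Substitution gives 0/0.
Since tan(u)/u → 1 as u → 0, tan(7s)/(7s) → 1 and the limit is 7/(-5) = -7/5.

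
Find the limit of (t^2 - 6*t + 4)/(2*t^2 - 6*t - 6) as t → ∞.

1/2

Numerator and denominator both have degree 2.
Dividing every term by t^2, all lower-order terms vanish and the limit is the ratio of leading coefficients, 1/(2) = 1/2.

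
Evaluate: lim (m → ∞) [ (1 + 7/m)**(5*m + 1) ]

e^(35)

Write it as [(1 + 7/m)^m]^(5) · (1 + 7/m)^(1). The bracketed term tends to e^(7) and the second factor to 1, so the limit is e^(35).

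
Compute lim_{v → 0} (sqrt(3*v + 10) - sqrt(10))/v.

3*√(10)/20

A 0/0 form; rationalise with √(10 + 3v) + √10. This collapses the numerator to 3v, leaving 3/(√(10 + 3v) + √10) → 3/(2√10) = 3*√(10)/20.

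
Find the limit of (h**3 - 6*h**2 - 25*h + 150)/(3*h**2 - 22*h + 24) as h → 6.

Direct substitution gives 0/0, so factor. Both numerator and denominator have (h - 6) as a factor.
After cancelling, the expression reduces to (h^2 - 25)/(3*h - 4).
Substituting h = 6 gives 11/14.

11/14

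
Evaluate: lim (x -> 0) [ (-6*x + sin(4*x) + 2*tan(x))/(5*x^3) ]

Substitution gives 0/0 (the numerator vanishes to order 3).
Expand each term to order x^3: the coefficient of x^3 in 2·tan(x) is 2/3 and in sin(4x) is -32/3.
Lower-order terms cancel with the polynomial part, so the numerator is (-10)·x^3 + o(x^3), and the limit is (-10)/(5) = -2.

-2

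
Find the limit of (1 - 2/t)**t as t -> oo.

e^(-2)

Let L be the limit and take ln: ln L = lim (t)·ln(1 - 2/t) = lim (t)·(-2/t + O(1/t²)) = -2.
Hence L = e^(-2).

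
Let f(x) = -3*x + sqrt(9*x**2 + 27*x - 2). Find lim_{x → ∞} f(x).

An ∞ − ∞ form. Rationalising with the conjugate, the difference becomes (27x - 2) / (√(9*x^2 + 27*x - 2) + 3x).
For large x the denominator behaves like 2·3x, so the quotient tends to 27/6 = 9/2.

9/2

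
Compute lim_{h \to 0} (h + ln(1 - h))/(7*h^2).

-1/14

Direct substitution gives 0/0.
Apply L'Hôpital: lim (1 - 1/(1 - h))/(14*h), still 0/0.
After 2 applications of L'Hôpital's rule the quotient is (-1/(1 - h)^2)/(14); substituting h = 0 gives -1/14.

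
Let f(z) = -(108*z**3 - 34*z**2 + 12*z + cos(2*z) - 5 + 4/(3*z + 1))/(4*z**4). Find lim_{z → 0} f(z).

Substitution gives 0/0; apply L'Hôpital's rule 4 times.
After differentiating numerator and denominator 4 times the quotient is (16*cos(2*z) + 7776/(3*z + 1)^5)/(-96); at z = 0 this is -487/6.

-487/6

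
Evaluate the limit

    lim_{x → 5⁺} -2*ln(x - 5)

As x → 5⁺, x - 5 → 0⁺ and ln(x - 5) → −∞.
Multiplying by -2 gives ∞.

∞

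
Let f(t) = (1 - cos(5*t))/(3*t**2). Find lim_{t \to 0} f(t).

25/6

Substitution gives 0/0.
Use (1 − cos u)/u² → 1/2 with u = 5t: the limit is 5²/(2·3) = 25/6.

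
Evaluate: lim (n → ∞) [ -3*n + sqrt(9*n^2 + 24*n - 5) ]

An ∞ − ∞ form. Rationalising with the conjugate, the difference becomes (24n - 5) / (√(9*n^2 + 24*n - 5) + 3n).
For large n the denominator behaves like 2·3n, so the quotient tends to 24/6 = 4.

4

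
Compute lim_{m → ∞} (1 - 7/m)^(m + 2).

e^(-7)

The base → 1 and the exponent → ∞: a 1^∞ form.
Take logarithms: (m + 2)·ln(1 - 7/m). Since ln(1+u) ~ u for small u, this behaves like (m)·(-7/m) → -7.
So the limit is e^(-7).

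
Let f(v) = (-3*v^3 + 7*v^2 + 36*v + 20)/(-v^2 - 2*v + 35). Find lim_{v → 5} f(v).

Since v = 5 makes numerator and denominator zero, (v - 5) divides both.
Cancelling it gives (-3*v^2 - 8*v - 4)/(-v - 7); now plug in v = 5 to get 119/12.

119/12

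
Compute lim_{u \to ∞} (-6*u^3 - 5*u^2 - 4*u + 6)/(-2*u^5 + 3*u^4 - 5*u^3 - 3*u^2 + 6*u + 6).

The denominator has degree 5 and the numerator degree 3. Dividing numerator and denominator by u^5 sends every term to 0 except the leading denominator term, so the limit is 0.

0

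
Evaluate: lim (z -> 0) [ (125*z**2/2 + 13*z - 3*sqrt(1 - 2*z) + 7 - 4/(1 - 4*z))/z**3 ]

Substitution gives 0/0; apply L'Hôpital's rule 3 times.
After differentiating numerator and denominator 3 times the quotient is (-1536/(4*z - 1)^4 + 9/(1 - 2*z)^(5/2))/(6); at z = 0 this is -509/2.

-509/2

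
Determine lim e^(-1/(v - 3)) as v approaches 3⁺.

0

As v → 3⁺, -1/(v - 3) → −∞, so e^(-1/(v - 3)) → 0.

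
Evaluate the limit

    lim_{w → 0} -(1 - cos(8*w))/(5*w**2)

-32/5

Substitution gives 0/0.
Use (1 − cos u)/u² → 1/2 with u = 8w: the limit is 8²/(2·(-5)) = -32/5.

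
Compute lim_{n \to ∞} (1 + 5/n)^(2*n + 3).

The base → 1 and the exponent → ∞: a 1^∞ form.
Take logarithms: (2n + 3)·ln(1 + 5/n). Since ln(1+u) ~ u for small u, this behaves like (2n)·(5/n) → 10.
So the limit is e^(10).

e^(10)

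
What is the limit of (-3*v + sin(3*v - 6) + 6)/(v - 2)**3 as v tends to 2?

-9/2

Direct substitution gives 0/0.
Apply L'Hôpital: lim (3*cos(3*v - 6) - 3)/(3*(v - 2)^2), still 0/0.
Apply L'Hôpital: lim (-9*sin(3*v - 6))/(6*v - 12), still 0/0.
After 3 applications of L'Hôpital's rule the quotient is (-27*cos(3*v - 6))/(6); substituting v = 2 gives -9/2.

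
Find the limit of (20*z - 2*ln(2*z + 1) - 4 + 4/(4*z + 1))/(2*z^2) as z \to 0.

Substitution gives 0/0; apply L'Hôpital's rule 2 times.
After differentiating numerator and denominator 2 times the quotient is (128/(4*z + 1)^3 + 8/(2*z + 1)^2)/(4); at z = 0 this is 34.

34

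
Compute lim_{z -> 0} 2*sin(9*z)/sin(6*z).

Substitution gives 0/0.
Divide numerator and denominator by z: sin(9z)/z → 9 and sin(6z)/z → 6, so the limit is 2·9/6 = 3.

3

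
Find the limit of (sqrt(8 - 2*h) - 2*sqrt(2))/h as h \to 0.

-√(2)/4

A 0/0 form; rationalise with √(8 - 2h) + √8. This collapses the numerator to -2h, leaving -2/(√(8 - 2h) + √8) → -2/(2√8) = -√(2)/4.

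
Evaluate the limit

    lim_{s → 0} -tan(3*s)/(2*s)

-3/2

Substitution gives 0/0.
Since tan(u)/u → 1 as u → 0, tan(3s)/(3s) → 1 and the limit is 3/(-2) = -3/2.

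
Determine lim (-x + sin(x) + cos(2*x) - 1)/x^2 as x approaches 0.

-2

Substitution gives 0/0; apply L'Hôpital's rule 2 times.
After differentiating numerator and denominator 2 times the quotient is (-sin(x) - 4*cos(2*x))/(2); at x = 0 this is -2.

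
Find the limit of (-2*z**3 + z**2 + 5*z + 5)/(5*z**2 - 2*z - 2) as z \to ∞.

The numerator has higher degree (3 > 2); the quotient behaves like (-2/(5))·z^1 for large |z|.
As z → +∞ this diverges to -∞.

-∞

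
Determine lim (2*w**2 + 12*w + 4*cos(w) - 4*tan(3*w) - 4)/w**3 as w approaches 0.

-36

Substitution gives 0/0 (the numerator vanishes to order 3).
Expand each term to order w^3: the coefficient of w^3 in 4·cos(w) is 0 and in -4·tan(3w) is -36.
Lower-order terms cancel with the polynomial part, so the numerator is (-36)·w^3 + o(w^3), and the limit is (-36)/(1) = -36.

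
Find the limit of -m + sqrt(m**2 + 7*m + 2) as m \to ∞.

An ∞ − ∞ form. Rationalising with the conjugate, the difference becomes (7m + 2) / (√(m^2 + 7*m + 2) + m).
For large m the denominator behaves like 2·m, so the quotient tends to 7/2 = 7/2.

7/2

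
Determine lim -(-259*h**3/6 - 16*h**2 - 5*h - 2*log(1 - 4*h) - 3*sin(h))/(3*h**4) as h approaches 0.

-128/3

Substitution gives 0/0; apply L'Hôpital's rule 4 times.
After differentiating numerator and denominator 4 times the quotient is (-3*sin(h) + 3072/(4*h - 1)^4)/(-72); at h = 0 this is -128/3.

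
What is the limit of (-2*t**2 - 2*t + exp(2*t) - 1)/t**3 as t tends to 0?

4/3

Direct substitution gives 0/0.
Apply L'Hôpital: lim (-4*t + 2*e^(2*t) - 2)/(3*t^2), still 0/0.
Apply L'Hôpital: lim (4*e^(2*t) - 4)/(6*t), still 0/0.
After 3 applications of L'Hôpital's rule the quotient is (8*e^(2*t))/(6); substituting t = 0 gives 4/3.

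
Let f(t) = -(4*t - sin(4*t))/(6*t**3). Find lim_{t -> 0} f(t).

Direct substitution gives 0/0.
Apply L'Hôpital: lim (4 - 4*cos(4*t))/(-18*t^2), still 0/0.
Apply L'Hôpital: lim (16*sin(4*t))/(-36*t), still 0/0.
After 3 applications of L'Hôpital's rule the quotient is (64*cos(4*t))/(-36); substituting t = 0 gives -16/9.

-16/9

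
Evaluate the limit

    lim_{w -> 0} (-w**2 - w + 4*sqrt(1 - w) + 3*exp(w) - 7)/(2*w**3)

1/8

Substitution gives 0/0; apply L'Hôpital's rule 3 times.
After differentiating numerator and denominator 3 times the quotient is (3*e^(w) - 3/(2*(1 - w)^(5/2)))/(12); at w = 0 this is 1/8.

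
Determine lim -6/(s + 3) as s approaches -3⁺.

-∞

As s → -3⁺, (s + 3) → 0⁺, so (s + 3)^1 → 0⁺ and -6/(s + 3)^1 → -∞.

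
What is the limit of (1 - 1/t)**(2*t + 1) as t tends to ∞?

e^(-2)

Let L be the limit and take ln: ln L = lim (2t + 1)·ln(1 - 1/t) = lim (2t + 1)·(-1/t + O(1/t²)) = -2.
Hence L = e^(-2).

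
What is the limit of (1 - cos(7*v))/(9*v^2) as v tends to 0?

49/18

Substitution gives 0/0.
Use (1 − cos u)/u² → 1/2 with u = 7v: the limit is 7²/(2·9) = 49/18.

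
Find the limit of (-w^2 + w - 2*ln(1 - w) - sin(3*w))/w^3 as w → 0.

Substitution gives 0/0 (the numerator vanishes to order 3).
Expand each term to order w^3: the coefficient of w^3 in -2·ln(1 - w) is 2/3 and in −sin(3w) is 9/2.
Lower-order terms cancel with the polynomial part, so the numerator is (31/6)·w^3 + o(w^3), and the limit is (31/6)/(1) = 31/6.

31/6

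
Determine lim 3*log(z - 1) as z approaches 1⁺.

As z → 1⁺, z - 1 → 0⁺ and ln(z - 1) → −∞.
Multiplying by 3 gives -∞.

-∞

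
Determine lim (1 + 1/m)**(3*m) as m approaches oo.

Write it as [(1 + 1/m)^m]^(3) · (1 + 1/m)^(0). The bracketed term tends to e^(1) and the second factor to 1, so the limit is e^(3).

e^(3)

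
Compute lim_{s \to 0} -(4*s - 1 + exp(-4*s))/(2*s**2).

Direct substitution gives 0/0.
Apply L'Hôpital: lim (4 - 4*e^(-4*s))/(-4*s), still 0/0.
After 2 applications of L'Hôpital's rule the quotient is (16*e^(-4*s))/(-4); substituting s = 0 gives -4.

-4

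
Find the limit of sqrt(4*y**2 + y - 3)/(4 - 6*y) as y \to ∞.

-1/3

For large |y|, √(4*y^2 + y - 3) ≈ √4·|y| and the denominator ≈ -6y.
Since y → +∞, |y| = y, giving √4/(-6) = -1/3.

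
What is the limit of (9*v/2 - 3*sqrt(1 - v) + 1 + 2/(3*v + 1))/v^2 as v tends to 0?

Substitution gives 0/0 (the numerator vanishes to order 2).
Expand each term to order v^2: the coefficient of v^2 in -3·√(1 - v) is 3/8 and in 2·1/(1 + 3v) is 18.
Lower-order terms cancel with the polynomial part, so the numerator is (147/8)·v^2 + o(v^2), and the limit is (147/8)/(1) = 147/8.

147/8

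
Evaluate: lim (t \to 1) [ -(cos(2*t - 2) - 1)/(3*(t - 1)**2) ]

2/3

Direct substitution gives 0/0.
Apply L'Hôpital: lim (-2*sin(2*t - 2))/(6 - 6*t), still 0/0.
After 2 applications of L'Hôpital's rule the quotient is (-4*cos(2*t - 2))/(-6); substituting t = 1 gives 2/3.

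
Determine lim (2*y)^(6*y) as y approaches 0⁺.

Base → 0⁺ and exponent → 0⁺: a 0^0 form.
Take logs: 6y·ln(2y). This is 0·(−∞); rewriting as ln(2y)/(1/(6y)) and applying L'Hôpital gives 0.
Hence the limit is e^0 = 1.

1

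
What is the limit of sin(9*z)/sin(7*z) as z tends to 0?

Substitution gives 0/0.
Divide numerator and denominator by z: sin(9z)/z → 9 and sin(7z)/z → 7, so the limit is 1·9/7 = 9/7.

9/7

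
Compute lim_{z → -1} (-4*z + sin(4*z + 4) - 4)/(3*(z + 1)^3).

-32/9

Direct substitution gives 0/0.
Apply L'Hôpital: lim (4*cos(4*z + 4) - 4)/(9*(z + 1)^2), still 0/0.
Apply L'Hôpital: lim (-16*sin(4*z + 4))/(18*z + 18), still 0/0.
After 3 applications of L'Hôpital's rule the quotient is (-64*cos(4*z + 4))/(18); substituting z = -1 gives -32/9.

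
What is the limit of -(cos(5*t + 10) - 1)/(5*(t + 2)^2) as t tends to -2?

Direct substitution gives 0/0.
Apply L'Hôpital: lim (-5*sin(5*t + 10))/(-10*t - 20), still 0/0.
After 2 applications of L'Hôpital's rule the quotient is (-25*cos(5*t + 10))/(-10); substituting t = -2 gives 5/2.

5/2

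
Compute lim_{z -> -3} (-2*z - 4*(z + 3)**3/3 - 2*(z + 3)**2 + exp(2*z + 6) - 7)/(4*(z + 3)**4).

1/6

Direct substitution gives 0/0.
Apply L'Hôpital: lim (-4*z - 4*(z + 3)^2 + 2*e^(2*z + 6) - 14)/(16*(z + 3)^3), still 0/0.
Apply L'Hôpital: lim (-8*z + 4*e^(2*z + 6) - 28)/(48*(z + 3)^2), still 0/0.
Apply L'Hôpital: lim (8*e^(2*z + 6) - 8)/(96*z + 288), still 0/0.
After 4 applications of L'Hôpital's rule the quotient is (16*e^(2*z + 6))/(96); substituting z = -3 gives 1/6.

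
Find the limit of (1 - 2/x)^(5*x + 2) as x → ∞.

e^(-10)

Let L be the limit and take ln: ln L = lim (5x + 2)·ln(1 - 2/x) = lim (5x + 2)·(-2/x + O(1/x²)) = -10.
Hence L = e^(-10).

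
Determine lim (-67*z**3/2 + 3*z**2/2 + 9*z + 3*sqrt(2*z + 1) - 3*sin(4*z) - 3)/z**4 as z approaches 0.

Substitution gives 0/0 (the numerator vanishes to order 4).
Expand each term to order z^4: the coefficient of z^4 in 3·√(1 + 2z) is -15/8 and in -3·sin(4z) is 0.
Lower-order terms cancel with the polynomial part, so the numerator is (-15/8)·z^4 + o(z^4), and the limit is (-15/8)/(1) = -15/8.

-15/8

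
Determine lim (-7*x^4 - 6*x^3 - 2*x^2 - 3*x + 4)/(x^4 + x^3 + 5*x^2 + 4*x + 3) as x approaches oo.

Numerator and denominator both have degree 4.
Dividing every term by x^4, all lower-order terms vanish and the limit is the ratio of leading coefficients, -7/(1) = -7.

-7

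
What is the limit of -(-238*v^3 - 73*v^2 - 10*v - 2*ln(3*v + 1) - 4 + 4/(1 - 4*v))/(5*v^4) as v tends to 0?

Substitution gives 0/0 (the numerator vanishes to order 4).
Expand each term to order v^4: the coefficient of v^4 in -2·ln(1 + 3v) is 81/2 and in 4·1/(1 - 4v) is 1024.
Lower-order terms cancel with the polynomial part, so the numerator is (2129/2)·v^4 + o(v^4), and the limit is (2129/2)/(-5) = -2129/10.

-2129/10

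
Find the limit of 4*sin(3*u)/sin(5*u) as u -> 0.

Substitution gives 0/0.
Divide numerator and denominator by u: sin(3u)/u → 3 and sin(5u)/u → 5, so the limit is 4·3/5 = 12/5.

12/5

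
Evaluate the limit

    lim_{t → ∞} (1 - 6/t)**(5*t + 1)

Write it as [(1 - 6/t)^t]^(5) · (1 - 6/t)^(1). The bracketed term tends to e^(-6) and the second factor to 1, so the limit is e^(-30).

e^(-30)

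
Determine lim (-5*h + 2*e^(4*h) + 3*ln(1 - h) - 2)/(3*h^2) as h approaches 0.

29/6

Substitution gives 0/0 (the numerator vanishes to order 2).
Expand each term to order h^2: the coefficient of h^2 in 3·ln(1 - h) is -3/2 and in 2·e^(4h) is 16.
Lower-order terms cancel with the polynomial part, so the numerator is (29/2)·h^2 + o(h^2), and the limit is (29/2)/(3) = 29/6.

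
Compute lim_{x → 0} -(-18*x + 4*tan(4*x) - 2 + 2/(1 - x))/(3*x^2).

-2/3

Substitution gives 0/0; apply L'Hôpital's rule 2 times.
After differentiating numerator and denominator 2 times the quotient is (128*tan(4*x)/cos(4*x)^2 - 4/(x - 1)^3)/(-6); at x = 0 this is -2/3.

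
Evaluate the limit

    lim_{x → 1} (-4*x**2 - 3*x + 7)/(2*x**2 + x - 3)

-11/5

Since x = 1 makes numerator and denominator zero, (x - 1) divides both.
Cancelling it gives (-4*x - 7)/(2*x + 3); now plug in x = 1 to get -11/5.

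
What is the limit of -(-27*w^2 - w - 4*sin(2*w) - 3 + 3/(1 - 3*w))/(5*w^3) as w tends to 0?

-259/15

Substitution gives 0/0; apply L'Hôpital's rule 3 times.
After differentiating numerator and denominator 3 times the quotient is (32*cos(2*w) + 486/(3*w - 1)^4)/(-30); at w = 0 this is -259/15.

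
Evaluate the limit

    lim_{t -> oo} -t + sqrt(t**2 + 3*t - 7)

3/2

An ∞ − ∞ form. Rationalising with the conjugate, the difference becomes (3t - 7) / (√(t^2 + 3*t - 7) + t).
For large t the denominator behaves like 2·t, so the quotient tends to 3/2 = 3/2.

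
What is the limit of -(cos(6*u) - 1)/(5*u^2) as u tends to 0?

18/5

Direct substitution gives 0/0.
Apply L'Hôpital: lim (-6*sin(6*u))/(-10*u), still 0/0.
After 2 applications of L'Hôpital's rule the quotient is (-36*cos(6*u))/(-10); substituting u = 0 gives 18/5.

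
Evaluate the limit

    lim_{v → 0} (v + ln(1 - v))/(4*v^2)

Direct substitution gives 0/0.
Apply L'Hôpital: lim (1 - 1/(1 - v))/(8*v), still 0/0.
After 2 applications of L'Hôpital's rule the quotient is (-1/(1 - v)^2)/(8); substituting v = 0 gives -1/8.

-1/8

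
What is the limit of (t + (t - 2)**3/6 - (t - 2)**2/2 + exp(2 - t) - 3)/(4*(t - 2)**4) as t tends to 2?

Direct substitution gives 0/0.
Apply L'Hôpital: lim (-t + (t - 2)^2/2 - e^(2 - t) + 3)/(16*(t - 2)^3), still 0/0.
Apply L'Hôpital: lim (t + e^(2 - t) - 3)/(48*(t - 2)^2), still 0/0.
Apply L'Hôpital: lim (1 - e^(2 - t))/(96*t - 192), still 0/0.
After 4 applications of L'Hôpital's rule the quotient is (e^(2 - t))/(96); substituting t = 2 gives 1/96.

1/96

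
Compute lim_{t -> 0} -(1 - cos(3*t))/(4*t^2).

Substitution gives 0/0.
Use (1 − cos u)/u² → 1/2 with u = 3t: the limit is 3²/(2·(-4)) = -9/8.

-9/8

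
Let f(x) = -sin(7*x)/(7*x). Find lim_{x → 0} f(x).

-1

Substitution gives 0/0.
Write it as (7/(-7))·sin(7x)/(7x); since sin(u)/u → 1, the limit is -1.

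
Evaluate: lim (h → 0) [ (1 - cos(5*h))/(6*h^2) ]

Substitution gives 0/0.
Use (1 − cos u)/u² → 1/2 with u = 5h: the limit is 5²/(2·6) = 25/12.

25/12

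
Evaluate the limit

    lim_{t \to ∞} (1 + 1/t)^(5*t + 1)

Let L be the limit and take ln: ln L = lim (5t + 1)·ln(1 + 1/t) = lim (5t + 1)·(1/t + O(1/t²)) = 5.
Hence L = e^(5).

e^(5)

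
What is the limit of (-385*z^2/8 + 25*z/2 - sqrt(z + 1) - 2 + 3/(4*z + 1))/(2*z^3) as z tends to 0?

Substitution gives 0/0; apply L'Hôpital's rule 3 times.
After differentiating numerator and denominator 3 times the quotient is (-1152/(4*z + 1)^4 - 3/(8*(z + 1)^(5/2)))/(12); at z = 0 this is -3073/32.

-3073/32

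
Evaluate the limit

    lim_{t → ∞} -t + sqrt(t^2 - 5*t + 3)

-5/2

This has the form ∞ − ∞. Multiply and divide by the conjugate √(t^2 - 5*t + 3) + t.
That gives (-5t + 3) / (√(t^2 - 5*t + 3) + t).
Divide numerator and denominator by t: the limit is -5/(2·1) = -5/2.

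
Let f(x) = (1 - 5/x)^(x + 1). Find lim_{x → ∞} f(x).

e^(-5)

Let L be the limit and take ln: ln L = lim (x + 1)·ln(1 - 5/x) = lim (x + 1)·(-5/x + O(1/x²)) = -5.
Hence L = e^(-5).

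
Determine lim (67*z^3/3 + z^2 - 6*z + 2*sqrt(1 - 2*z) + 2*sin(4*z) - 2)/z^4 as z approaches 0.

Substitution gives 0/0 (the numerator vanishes to order 4).
Expand each term to order z^4: the coefficient of z^4 in 2·√(1 - 2z) is -5/4 and in 2·sin(4z) is 0.
Lower-order terms cancel with the polynomial part, so the numerator is (-5/4)·z^4 + o(z^4), and the limit is (-5/4)/(1) = -5/4.

-5/4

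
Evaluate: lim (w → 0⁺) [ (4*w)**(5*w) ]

1

Base → 0⁺ and exponent → 0⁺: a 0^0 form.
Take logs: 5w·ln(4w). This is 0·(−∞); rewriting as ln(4w)/(1/(5w)) and applying L'Hôpital gives 0.
Hence the limit is e^0 = 1.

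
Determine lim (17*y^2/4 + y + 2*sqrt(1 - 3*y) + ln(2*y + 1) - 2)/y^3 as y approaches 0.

Substitution gives 0/0; apply L'Hôpital's rule 3 times.
After differentiating numerator and denominator 3 times the quotient is (16/(2*y + 1)^3 - 81/(4*(1 - 3*y)^(5/2)))/(6); at y = 0 this is -17/24.

-17/24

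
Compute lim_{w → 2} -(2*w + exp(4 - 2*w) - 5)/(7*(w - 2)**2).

Direct substitution gives 0/0.
Apply L'Hôpital: lim (2 - 2*e^(4 - 2*w))/(28 - 14*w), still 0/0.
After 2 applications of L'Hôpital's rule the quotient is (4*e^(4 - 2*w))/(-14); substituting w = 2 gives -2/7.

-2/7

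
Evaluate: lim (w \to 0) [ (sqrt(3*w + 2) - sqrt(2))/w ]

A 0/0 form; rationalise with √(2 + 3w) + √2. This collapses the numerator to 3w, leaving 3/(√(2 + 3w) + √2) → 3/(2√2) = 3*√(2)/4.

3*√(2)/4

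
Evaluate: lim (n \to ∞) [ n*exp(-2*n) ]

0

Write as n^1/e^{2n}, an ∞/∞ form.
Exponential growth dominates any polynomial, so repeated L'Hôpital (or the standard result) gives 0.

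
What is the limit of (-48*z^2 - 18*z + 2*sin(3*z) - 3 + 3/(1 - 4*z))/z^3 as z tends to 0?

183

Substitution gives 0/0 (the numerator vanishes to order 3).
Expand each term to order z^3: the coefficient of z^3 in 3·1/(1 - 4z) is 192 and in 2·sin(3z) is -9.
Lower-order terms cancel with the polynomial part, so the numerator is (183)·z^3 + o(z^3), and the limit is (183)/(1) = 183.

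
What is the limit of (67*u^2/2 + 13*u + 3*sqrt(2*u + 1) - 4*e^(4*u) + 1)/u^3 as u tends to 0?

-247/6

Substitution gives 0/0; apply L'Hôpital's rule 3 times.
After differentiating numerator and denominator 3 times the quotient is (-256*e^(4*u) + 9/(2*u + 1)^(5/2))/(6); at u = 0 this is -247/6.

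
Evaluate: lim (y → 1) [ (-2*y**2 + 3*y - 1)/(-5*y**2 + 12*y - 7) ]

-1/2

At y = 1 both the top and bottom vanish — a removable singularity. Factoring out (y - 1) from each leaves (1 - 2*y)/(7 - 5*y), which at y = 1 equals -1/2.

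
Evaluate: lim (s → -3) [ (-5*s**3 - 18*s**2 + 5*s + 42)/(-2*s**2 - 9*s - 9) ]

Since s = -3 makes numerator and denominator zero, (s + 3) divides both.
Cancelling it gives (-5*s^2 - 3*s + 14)/(-2*s - 3); now plug in s = -3 to get -22/3.

-22/3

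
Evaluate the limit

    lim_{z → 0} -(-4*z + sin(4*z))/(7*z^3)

32/21

Direct substitution gives 0/0.
Apply L'Hôpital: lim (4*cos(4*z) - 4)/(-21*z^2), still 0/0.
Apply L'Hôpital: lim (-16*sin(4*z))/(-42*z), still 0/0.
After 3 applications of L'Hôpital's rule the quotient is (-64*cos(4*z))/(-42); substituting z = 0 gives 32/21.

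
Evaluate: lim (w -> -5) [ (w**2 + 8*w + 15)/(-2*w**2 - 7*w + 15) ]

Direct substitution gives 0/0, so factor. Both numerator and denominator have (w + 5) as a factor.
After cancelling, the expression reduces to (w + 3)/(3 - 2*w).
Substituting w = -5 gives -2/13.

-2/13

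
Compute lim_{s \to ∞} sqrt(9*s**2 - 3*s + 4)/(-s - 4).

-3

For large |s|, √(9*s^2 - 3*s + 4) ≈ √9·|s| and the denominator ≈ -s.
Since s → +∞, |s| = s, giving √9/(-1) = -3.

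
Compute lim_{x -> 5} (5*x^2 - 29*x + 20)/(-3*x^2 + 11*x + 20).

-21/19

Since x = 5 makes numerator and denominator zero, (x - 5) divides both.
Cancelling it gives (5*x - 4)/(-3*x - 4); now plug in x = 5 to get -21/19.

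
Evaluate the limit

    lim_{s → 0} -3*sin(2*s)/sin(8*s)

-3/4

Substitution gives 0/0.
Divide numerator and denominator by s: sin(2s)/s → 2 and sin(8s)/s → 8, so the limit is -3·2/8 = -3/4.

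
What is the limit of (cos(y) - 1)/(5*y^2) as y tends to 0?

-1/10

Direct substitution gives 0/0.
Apply L'Hôpital: lim (-sin(y))/(10*y), still 0/0.
After 2 applications of L'Hôpital's rule the quotient is (-cos(y))/(10); substituting y = 0 gives -1/10.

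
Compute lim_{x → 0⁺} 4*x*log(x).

This is a 0·(−∞) form. Rewrite as 4·ln(x) / x^(−1) and apply L'Hôpital:
the derivative quotient is 4·(1/x) / (−1·x^(−2)) = (-4/1)·x^1 → 0.

0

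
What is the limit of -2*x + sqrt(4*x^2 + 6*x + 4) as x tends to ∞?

An ∞ − ∞ form. Rationalising with the conjugate, the difference becomes (6x + 4) / (√(4*x^2 + 6*x + 4) + 2x).
For large x the denominator behaves like 2·2x, so the quotient tends to 6/4 = 3/2.

3/2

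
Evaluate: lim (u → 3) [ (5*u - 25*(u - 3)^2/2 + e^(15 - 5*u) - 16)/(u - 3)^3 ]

-125/6

Direct substitution gives 0/0.
Apply L'Hôpital: lim (-25*u - 5*e^(15 - 5*u) + 80)/(3*(u - 3)^2), still 0/0.
Apply L'Hôpital: lim (25*e^(15 - 5*u) - 25)/(6*u - 18), still 0/0.
After 3 applications of L'Hôpital's rule the quotient is (-125*e^(15 - 5*u))/(6); substituting u = 3 gives -125/6.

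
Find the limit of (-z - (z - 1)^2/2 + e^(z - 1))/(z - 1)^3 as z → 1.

Direct substitution gives 0/0.
Apply L'Hôpital: lim (-z + e^(z - 1))/(3*(z - 1)^2), still 0/0.
Apply L'Hôpital: lim (e^(z - 1) - 1)/(6*z - 6), still 0/0.
After 3 applications of L'Hôpital's rule the quotient is (e^(z - 1))/(6); substituting z = 1 gives 1/6.

1/6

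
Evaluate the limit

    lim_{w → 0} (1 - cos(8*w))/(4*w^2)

Substitution gives 0/0.
Use (1 − cos u)/u² → 1/2 with u = 8w: the limit is 8²/(2·4) = 8.

8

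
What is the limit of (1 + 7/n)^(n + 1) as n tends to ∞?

e^(7)

Let L be the limit and take ln: ln L = lim (n + 1)·ln(1 + 7/n) = lim (n + 1)·(7/n + O(1/n²)) = 7.
Hence L = e^(7).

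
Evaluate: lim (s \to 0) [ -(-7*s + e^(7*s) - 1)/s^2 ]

-49/2

Direct substitution gives 0/0.
Apply L'Hôpital: lim (7*e^(7*s) - 7)/(-2*s), still 0/0.
After 2 applications of L'Hôpital's rule the quotient is (49*e^(7*s))/(-2); substituting s = 0 gives -49/2.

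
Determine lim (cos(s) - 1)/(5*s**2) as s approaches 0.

Direct substitution gives 0/0.
Apply L'Hôpital: lim (-sin(s))/(10*s), still 0/0.
After 2 applications of L'Hôpital's rule the quotient is (-cos(s))/(10); substituting s = 0 gives -1/10.

-1/10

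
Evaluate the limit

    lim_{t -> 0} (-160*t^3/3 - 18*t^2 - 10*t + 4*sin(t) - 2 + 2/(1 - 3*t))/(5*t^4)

Substitution gives 0/0; apply L'Hôpital's rule 4 times.
After differentiating numerator and denominator 4 times the quotient is (4*sin(t) - 3888/(3*t - 1)^5)/(120); at t = 0 this is 162/5.

162/5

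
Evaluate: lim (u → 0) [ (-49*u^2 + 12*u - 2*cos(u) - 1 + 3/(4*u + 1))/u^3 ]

-192

Substitution gives 0/0 (the numerator vanishes to order 3).
Expand each term to order u^3: the coefficient of u^3 in -2·cos(u) is 0 and in 3·1/(1 + 4u) is -192.
Lower-order terms cancel with the polynomial part, so the numerator is (-192)·u^3 + o(u^3), and the limit is (-192)/(1) = -192.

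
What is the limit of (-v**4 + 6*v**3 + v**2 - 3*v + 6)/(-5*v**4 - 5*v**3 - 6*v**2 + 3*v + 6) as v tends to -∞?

Numerator and denominator both have degree 4.
Dividing every term by v^4, all lower-order terms vanish and the limit is the ratio of leading coefficients, -1/(-5) = 1/5.

1/5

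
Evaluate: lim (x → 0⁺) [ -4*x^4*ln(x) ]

0

This is a 0·(−∞) form. Rewrite as -4·ln(x) / x^(−4) and apply L'Hôpital:
the derivative quotient is -4·(1/x) / (−4·x^(−5)) = (4/4)·x^4 → 0.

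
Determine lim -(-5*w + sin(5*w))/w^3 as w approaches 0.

Direct substitution gives 0/0.
Apply L'Hôpital: lim (5*cos(5*w) - 5)/(-3*w^2), still 0/0.
Apply L'Hôpital: lim (-25*sin(5*w))/(-6*w), still 0/0.
After 3 applications of L'Hôpital's rule the quotient is (-125*cos(5*w))/(-6); substituting w = 0 gives 125/6.

125/6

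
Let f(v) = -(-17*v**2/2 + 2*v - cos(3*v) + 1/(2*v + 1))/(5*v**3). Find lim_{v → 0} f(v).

8/5

Substitution gives 0/0 (the numerator vanishes to order 3).
Expand each term to order v^3: the coefficient of v^3 in −cos(3v) is 0 and in 1/(1 + 2v) is -8.
Lower-order terms cancel with the polynomial part, so the numerator is (-8)·v^3 + o(v^3), and the limit is (-8)/(-5) = 8/5.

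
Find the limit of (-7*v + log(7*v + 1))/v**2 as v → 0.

-49/2

Direct substitution gives 0/0.
Apply L'Hôpital: lim (-7 + 7/(7*v + 1))/(2*v), still 0/0.
After 2 applications of L'Hôpital's rule the quotient is (-49/(7*v + 1)^2)/(2); substituting v = 0 gives -49/2.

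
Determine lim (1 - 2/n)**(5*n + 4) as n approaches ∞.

e^(-10)

Write it as [(1 - 2/n)^n]^(5) · (1 - 2/n)^(4). The bracketed term tends to e^(-2) and the second factor to 1, so the limit is e^(-10).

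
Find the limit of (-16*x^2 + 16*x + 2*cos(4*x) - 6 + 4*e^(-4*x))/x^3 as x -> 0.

-128/3

Substitution gives 0/0 (the numerator vanishes to order 3).
Expand each term to order x^3: the coefficient of x^3 in 2·cos(4x) is 0 and in 4·e^(-4x) is -128/3.
Lower-order terms cancel with the polynomial part, so the numerator is (-128/3)·x^3 + o(x^3), and the limit is (-128/3)/(1) = -128/3.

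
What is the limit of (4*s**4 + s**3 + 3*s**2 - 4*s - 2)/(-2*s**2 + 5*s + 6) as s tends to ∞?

-∞

The numerator has higher degree (4 > 2); the quotient behaves like (4/(-2))·s^2 for large |s|.
As s → +∞ this diverges to -∞.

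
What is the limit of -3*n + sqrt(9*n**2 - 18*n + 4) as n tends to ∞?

-3

This has the form ∞ − ∞. Multiply and divide by the conjugate √(9*n^2 - 18*n + 4) + 3n.
That gives (-18n + 4) / (√(9*n^2 - 18*n + 4) + 3n).
Divide numerator and denominator by n: the limit is -18/(2·3) = -3.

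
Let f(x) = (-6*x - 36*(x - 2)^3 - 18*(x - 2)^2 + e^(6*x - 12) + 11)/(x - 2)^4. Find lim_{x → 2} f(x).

54

Direct substitution gives 0/0.
Apply L'Hôpital: lim (-36*x - 108*(x - 2)^2 + 6*e^(6*x - 12) + 66)/(4*(x - 2)^3), still 0/0.
Apply L'Hôpital: lim (-216*x + 36*e^(6*x - 12) + 396)/(12*(x - 2)^2), still 0/0.
Apply L'Hôpital: lim (216*e^(6*x - 12) - 216)/(24*x - 48), still 0/0.
After 4 applications of L'Hôpital's rule the quotient is (1296*e^(6*x - 12))/(24); substituting x = 2 gives 54.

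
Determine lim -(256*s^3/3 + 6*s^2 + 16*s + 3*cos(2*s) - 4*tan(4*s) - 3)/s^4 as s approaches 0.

-2

Substitution gives 0/0; apply L'Hôpital's rule 4 times.
After differentiating numerator and denominator 4 times the quotient is (48*cos(2*s) - 24576*tan(4*s)^5 - 40960*tan(4*s)^3 - 16384*tan(4*s))/(-24); at s = 0 this is -2.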